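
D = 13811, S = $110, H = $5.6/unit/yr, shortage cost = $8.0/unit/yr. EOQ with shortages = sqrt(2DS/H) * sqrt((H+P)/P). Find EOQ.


Formula: EOQ* = sqrt(2DS/H) * sqrt((H+P)/P)
Base EOQ = sqrt(2*13811*110/5.6) = 736.6 units
Correction = sqrt((5.6+8.0)/8.0) = 1.30384
EOQ* = 736.6 * 1.30384 = 960.4 units

960.4 units


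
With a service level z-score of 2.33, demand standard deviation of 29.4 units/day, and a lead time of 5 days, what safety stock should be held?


Formula: SS = z * sigma_d * sqrt(LT)
sqrt(LT) = sqrt(5) = 2.2361
SS = 2.33 * 29.4 * 2.2361
SS = 153.2 units

153.2 units


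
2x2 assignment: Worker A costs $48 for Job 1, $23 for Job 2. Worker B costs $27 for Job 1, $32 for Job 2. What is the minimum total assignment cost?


Option 1: A->1 + B->2 = $48 + $32 = $80
Option 2: A->2 + B->1 = $23 + $27 = $50
Min cost = min($80, $50) = $50

$50


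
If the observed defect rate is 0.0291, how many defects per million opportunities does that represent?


DPMO = defect_rate * 1000000 = 0.0291 * 1000000

29100


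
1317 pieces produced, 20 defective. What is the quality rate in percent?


Formula: Quality Rate = Good Pieces / Total Pieces * 100
Good pieces = 1317 - 20 = 1297
QR = 1297 / 1317 * 100 = 98.5%

98.5%


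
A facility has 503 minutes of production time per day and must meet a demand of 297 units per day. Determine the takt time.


Formula: Takt Time = Available Production Time / Customer Demand
Takt = 503 min/day / 297 units/day
Takt = 1.69 min/unit

1.69 min/unit


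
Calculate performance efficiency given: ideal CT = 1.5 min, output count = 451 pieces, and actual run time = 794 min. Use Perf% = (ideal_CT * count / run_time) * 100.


Formula: Performance = (Ideal CT * Total Count) / Run Time * 100
Ideal output time = 1.5 * 451 = 676.5 min
Performance = 676.5 / 794 * 100 = 85.2%

85.2%


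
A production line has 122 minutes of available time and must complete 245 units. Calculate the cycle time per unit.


Formula: CT = Available Time / Number of Units
CT = 122 min / 245 units
CT = 0.5 min/unit

0.5 min/unit


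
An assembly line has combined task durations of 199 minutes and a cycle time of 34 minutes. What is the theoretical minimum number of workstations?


Formula: N_min = ceil(Sum of Task Times / Cycle Time)
N_min = ceil(199 min / 34 min) = ceil(5.8529)
N_min = 6 stations

6


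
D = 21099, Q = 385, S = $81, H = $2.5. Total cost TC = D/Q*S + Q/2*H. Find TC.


TC = 21099/385 * 81 + 385/2 * 2.5

$4920.26


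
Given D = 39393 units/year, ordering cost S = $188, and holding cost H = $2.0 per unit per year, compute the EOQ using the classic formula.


Formula: EOQ = sqrt(2 * D * S / H)
Numerator: 2 * 39393 * 188 = 14811768
2DS/H = 14811768 / 2.0 = 7405884.0
EOQ = sqrt(7405884.0) = 2721.4 units

2721.4 units


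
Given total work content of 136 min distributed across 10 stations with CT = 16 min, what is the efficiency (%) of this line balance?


Formula: Efficiency = Sum of Task Times / (N_stations * CT) * 100
Total station capacity = 10 stations * 16 min = 160 min
Efficiency = 136 / 160 * 100 = 85.0%

85.0%


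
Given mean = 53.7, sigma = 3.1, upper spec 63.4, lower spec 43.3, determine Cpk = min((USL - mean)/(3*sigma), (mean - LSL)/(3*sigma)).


Cpu = (63.4 - 53.7) / (3 * 3.1) = 1.04
Cpl = (53.7 - 43.3) / (3 * 3.1) = 1.12
Cpk = min(1.04, 1.12) = 1.04

1.04


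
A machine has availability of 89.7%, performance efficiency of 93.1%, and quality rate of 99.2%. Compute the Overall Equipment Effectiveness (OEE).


Formula: OEE = Availability * Performance * Quality / 10000
A * P = 89.7% * 93.1% / 100 = 83.51%
OEE = 83.51% * 99.2% / 100 = 82.8%

82.8%


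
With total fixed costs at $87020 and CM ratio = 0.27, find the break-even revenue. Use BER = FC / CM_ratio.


Formula: BER = Fixed Costs / Contribution Margin Ratio
BER = $87020 / 0.27
BER = $322296.30 (to the nearest cent)

$322296.30


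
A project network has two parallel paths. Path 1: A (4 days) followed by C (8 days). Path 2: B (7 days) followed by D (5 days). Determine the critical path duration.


Path 1 = 4 + 8 = 12 days
Path 2 = 7 + 5 = 12 days
Duration = max(12, 12) = 12 days

12 days


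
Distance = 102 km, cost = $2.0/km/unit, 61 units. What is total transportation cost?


TC = dist * cost * units = 102 * 2.0 * 61 = $12444.00

$12444.00


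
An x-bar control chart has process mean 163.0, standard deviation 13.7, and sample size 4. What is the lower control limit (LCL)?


LCL = 163.0 - 3 * 13.7 / sqrt(4)

142.45


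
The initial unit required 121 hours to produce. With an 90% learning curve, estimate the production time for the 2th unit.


Formula: T_n = T_1 * (learning_rate)^(log2(n)) where learning_rate = rate/100
Doublings = log2(2) = 1
T_n = 121 * 0.9^1
T_n = 121 * 0.9 = 108.9 hours

108.9 hours


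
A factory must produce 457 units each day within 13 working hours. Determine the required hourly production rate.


Formula: Production Rate = Daily Demand / Available Hours
Rate = 457 units/day / 13 hours/day
Rate = 35.2 units/hour

35.2 units/hour


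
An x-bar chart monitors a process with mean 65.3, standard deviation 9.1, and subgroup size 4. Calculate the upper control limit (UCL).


UCL = 65.3 + 3 * 9.1 / sqrt(4)

78.95


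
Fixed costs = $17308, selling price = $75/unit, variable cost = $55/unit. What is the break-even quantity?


Formula: BEQ = Fixed Costs / (Price - Variable Cost)
Contribution margin = $75 - $55 = $20/unit
BEQ = ceil($17308 / $20/unit) = ceil(865.4) = 866 units

866 units


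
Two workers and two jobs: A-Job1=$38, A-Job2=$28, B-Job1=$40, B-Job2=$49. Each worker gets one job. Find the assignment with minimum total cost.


Option 1: A->1 + B->2 = $38 + $49 = $87
Option 2: A->2 + B->1 = $28 + $40 = $68
Min cost = min($87, $68) = $68

$68


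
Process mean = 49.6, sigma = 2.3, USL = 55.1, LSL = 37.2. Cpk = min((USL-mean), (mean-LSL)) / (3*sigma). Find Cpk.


Cpu = (55.1 - 49.6) / (3 * 2.3) = 0.8
Cpl = (49.6 - 37.2) / (3 * 2.3) = 1.8
Cpk = min(0.8, 1.8) = 0.8

0.8


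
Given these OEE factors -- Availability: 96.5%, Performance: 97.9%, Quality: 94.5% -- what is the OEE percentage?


Formula: OEE = Availability * Performance * Quality / 10000
A * P = 96.5% * 97.9% / 100 = 94.47%
OEE = 94.47% * 94.5% / 100 = 89.3%

89.3%


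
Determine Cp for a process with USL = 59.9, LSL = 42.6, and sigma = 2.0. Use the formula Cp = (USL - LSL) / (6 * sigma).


Cp = (59.9 - 42.6) / (6 * 2.0)

1.44


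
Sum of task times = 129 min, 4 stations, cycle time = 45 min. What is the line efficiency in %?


Formula: Efficiency = Sum of Task Times / (N_stations * CT) * 100
Total station capacity = 4 stations * 45 min = 180 min
Efficiency = 129 / 180 * 100 = 71.7%

71.7%


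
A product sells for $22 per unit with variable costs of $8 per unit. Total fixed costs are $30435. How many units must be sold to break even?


Formula: BEQ = Fixed Costs / (Price - Variable Cost)
Contribution margin = $22 - $8 = $14/unit
BEQ = ceil($30435 / $14/unit) = ceil(2173.93) = 2174 units

2174 units


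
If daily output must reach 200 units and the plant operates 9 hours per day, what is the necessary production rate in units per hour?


Formula: Production Rate = Daily Demand / Available Hours
Rate = 200 units/day / 9 hours/day
Rate = 22.2 units/hour

22.2 units/hour


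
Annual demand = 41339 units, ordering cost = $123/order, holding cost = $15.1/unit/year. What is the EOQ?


Formula: EOQ = sqrt(2 * D * S / H)
Numerator: 2 * 41339 * 123 = 10169394
2DS/H = 10169394 / 15.1 = 673469.8
EOQ = sqrt(673469.8) = 820.7 units

820.7 units


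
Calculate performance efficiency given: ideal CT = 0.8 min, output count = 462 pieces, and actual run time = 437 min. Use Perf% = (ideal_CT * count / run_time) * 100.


Formula: Performance = (Ideal CT * Total Count) / Run Time * 100
Ideal output time = 0.8 * 462 = 369.6 min
Performance = 369.6 / 437 * 100 = 84.6%

84.6%


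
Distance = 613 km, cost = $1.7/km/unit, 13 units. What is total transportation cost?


TC = dist * cost * units = 613 * 1.7 * 13 = $13547.30

$13547.30


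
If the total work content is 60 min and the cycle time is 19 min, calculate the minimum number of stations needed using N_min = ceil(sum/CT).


Formula: N_min = ceil(Sum of Task Times / Cycle Time)
N_min = ceil(60 min / 19 min) = ceil(3.1579)
N_min = 4 stations

4


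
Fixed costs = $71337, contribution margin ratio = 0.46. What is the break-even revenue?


Formula: BER = Fixed Costs / Contribution Margin Ratio
BER = $71337 / 0.46
BER = $155080.43 (to the nearest cent)

$155080.43


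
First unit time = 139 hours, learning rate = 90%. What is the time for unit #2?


Formula: T_n = T_1 * (learning_rate)^(log2(n)) where learning_rate = rate/100
Doublings = log2(2) = 1
T_n = 139 * 0.9^1
T_n = 139 * 0.9 = 125.1 hours

125.1 hours


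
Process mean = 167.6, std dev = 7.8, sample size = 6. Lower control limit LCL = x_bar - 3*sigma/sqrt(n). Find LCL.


LCL = 167.6 - 3 * 7.8 / sqrt(6)

158.05


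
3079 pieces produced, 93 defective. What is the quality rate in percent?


Formula: Quality Rate = Good Pieces / Total Pieces * 100
Good pieces = 3079 - 93 = 2986
QR = 2986 / 3079 * 100 = 97.0%

97.0%


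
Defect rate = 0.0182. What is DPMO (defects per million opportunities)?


DPMO = defect_rate * 1000000 = 0.0182 * 1000000

18200


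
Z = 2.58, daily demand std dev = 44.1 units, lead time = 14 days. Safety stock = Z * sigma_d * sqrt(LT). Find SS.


Formula: SS = z * sigma_d * sqrt(LT)
sqrt(LT) = sqrt(14) = 3.7417
SS = 2.58 * 44.1 * 3.7417
SS = 425.7 units

425.7 units


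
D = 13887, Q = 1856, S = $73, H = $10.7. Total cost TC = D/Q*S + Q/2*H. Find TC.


TC = 13887/1856 * 73 + 1856/2 * 10.7

$10475.80


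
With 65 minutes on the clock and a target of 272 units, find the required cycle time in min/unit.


Formula: CT = Available Time / Number of Units
CT = 65 min / 272 units
CT = 0.24 min/unit

0.24 min/unit


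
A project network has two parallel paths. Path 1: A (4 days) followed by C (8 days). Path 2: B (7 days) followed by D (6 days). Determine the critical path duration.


Path 1 = 4 + 8 = 12 days
Path 2 = 7 + 6 = 13 days
Duration = max(12, 13) = 13 days

13 days


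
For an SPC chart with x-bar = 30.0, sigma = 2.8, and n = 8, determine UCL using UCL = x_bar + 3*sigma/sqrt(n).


UCL = 30.0 + 3 * 2.8 / sqrt(8)

32.97


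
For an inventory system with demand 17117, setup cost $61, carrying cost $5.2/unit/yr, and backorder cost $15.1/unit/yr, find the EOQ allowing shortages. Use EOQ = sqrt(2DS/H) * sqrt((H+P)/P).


Formula: EOQ* = sqrt(2DS/H) * sqrt((H+P)/P)
Base EOQ = sqrt(2*17117*61/5.2) = 633.71 units
Correction = sqrt((5.2+15.1)/15.1) = 1.15947
EOQ* = 633.71 * 1.15947 = 734.8 units

734.8 units


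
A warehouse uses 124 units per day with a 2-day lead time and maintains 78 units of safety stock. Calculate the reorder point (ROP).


Formula: ROP = (Daily Demand * Lead Time) + Safety Stock
Demand during lead time = 124 * 2 = 248 units
ROP = 248 + 78 = 326 units

326 units


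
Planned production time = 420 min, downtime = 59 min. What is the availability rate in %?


Formula: Availability = (Planned Time - Downtime) / Planned Time * 100
Uptime = 420 - 59 = 361 min
Availability = 361 / 420 * 100 = 86.0%

86.0%


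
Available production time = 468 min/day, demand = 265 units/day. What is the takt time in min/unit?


Formula: Takt Time = Available Production Time / Customer Demand
Takt = 468 min/day / 265 units/day
Takt = 1.77 min/unit

1.77 min/unit


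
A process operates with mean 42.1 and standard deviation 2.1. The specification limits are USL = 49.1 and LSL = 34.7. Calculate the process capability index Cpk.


Cpu = (49.1 - 42.1) / (3 * 2.1) = 1.11
Cpl = (42.1 - 34.7) / (3 * 2.1) = 1.17
Cpk = min(1.11, 1.17) = 1.11

1.11


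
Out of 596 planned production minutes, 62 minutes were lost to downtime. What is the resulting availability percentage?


Formula: Availability = (Planned Time - Downtime) / Planned Time * 100
Uptime = 596 - 62 = 534 min
Availability = 534 / 596 * 100 = 89.6%

89.6%


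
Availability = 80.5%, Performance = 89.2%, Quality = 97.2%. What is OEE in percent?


Formula: OEE = Availability * Performance * Quality / 10000
A * P = 80.5% * 89.2% / 100 = 71.81%
OEE = 71.81% * 97.2% / 100 = 69.8%

69.8%


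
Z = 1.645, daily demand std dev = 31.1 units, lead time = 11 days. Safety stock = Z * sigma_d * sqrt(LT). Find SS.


Formula: SS = z * sigma_d * sqrt(LT)
sqrt(LT) = sqrt(11) = 3.3166
SS = 1.645 * 31.1 * 3.3166
SS = 169.7 units

169.7 units


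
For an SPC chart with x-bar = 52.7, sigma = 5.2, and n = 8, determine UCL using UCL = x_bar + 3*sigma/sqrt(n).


UCL = 52.7 + 3 * 5.2 / sqrt(8)

58.22


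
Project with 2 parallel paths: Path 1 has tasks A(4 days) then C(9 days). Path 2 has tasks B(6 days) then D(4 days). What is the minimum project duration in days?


Path 1 = 4 + 9 = 13 days
Path 2 = 6 + 4 = 10 days
Duration = max(13, 10) = 13 days

13 days


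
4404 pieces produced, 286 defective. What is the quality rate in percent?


Formula: Quality Rate = Good Pieces / Total Pieces * 100
Good pieces = 4404 - 286 = 4118
QR = 4118 / 4404 * 100 = 93.5%

93.5%


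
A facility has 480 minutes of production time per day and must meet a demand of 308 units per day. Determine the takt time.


Formula: Takt Time = Available Production Time / Customer Demand
Takt = 480 min/day / 308 units/day
Takt = 1.56 min/unit

1.56 min/unit


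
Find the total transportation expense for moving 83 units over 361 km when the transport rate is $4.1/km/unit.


TC = dist * cost * units = 361 * 4.1 * 83 = $122848.30

$122848.30


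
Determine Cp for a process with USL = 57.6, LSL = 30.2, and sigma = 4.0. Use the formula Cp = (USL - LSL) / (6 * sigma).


Cp = (57.6 - 30.2) / (6 * 4.0)

1.14


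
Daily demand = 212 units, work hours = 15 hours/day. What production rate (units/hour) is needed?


Formula: Production Rate = Daily Demand / Available Hours
Rate = 212 units/day / 15 hours/day
Rate = 14.1 units/hour

14.1 units/hour


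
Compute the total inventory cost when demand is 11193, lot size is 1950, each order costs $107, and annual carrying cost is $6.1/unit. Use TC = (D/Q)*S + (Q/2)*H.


TC = 11193/1950 * 107 + 1950/2 * 6.1

$6561.68


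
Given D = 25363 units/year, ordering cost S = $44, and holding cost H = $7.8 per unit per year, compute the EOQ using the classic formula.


Formula: EOQ = sqrt(2 * D * S / H)
Numerator: 2 * 25363 * 44 = 2231944
2DS/H = 2231944 / 7.8 = 286146.7
EOQ = sqrt(286146.7) = 534.9 units

534.9 units


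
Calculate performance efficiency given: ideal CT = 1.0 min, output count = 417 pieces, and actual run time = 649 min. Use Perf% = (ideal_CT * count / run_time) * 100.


Formula: Performance = (Ideal CT * Total Count) / Run Time * 100
Ideal output time = 1.0 * 417 = 417.0 min
Performance = 417.0 / 649 * 100 = 64.3%

64.3%


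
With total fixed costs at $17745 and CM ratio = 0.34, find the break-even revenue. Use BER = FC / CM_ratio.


Formula: BER = Fixed Costs / Contribution Margin Ratio
BER = $17745 / 0.34
BER = $52191.18 (to the nearest cent)

$52191.18


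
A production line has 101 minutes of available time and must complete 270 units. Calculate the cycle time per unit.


Formula: CT = Available Time / Number of Units
CT = 101 min / 270 units
CT = 0.37 min/unit

0.37 min/unit


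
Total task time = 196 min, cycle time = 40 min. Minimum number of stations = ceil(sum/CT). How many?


Formula: N_min = ceil(Sum of Task Times / Cycle Time)
N_min = ceil(196 min / 40 min) = ceil(4.9)
N_min = 5 stations

5


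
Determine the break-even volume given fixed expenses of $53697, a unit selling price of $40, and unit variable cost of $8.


Formula: BEQ = Fixed Costs / (Price - Variable Cost)
Contribution margin = $40 - $8 = $32/unit
BEQ = ceil($53697 / $32/unit) = ceil(1678.03) = 1679 units

1679 units


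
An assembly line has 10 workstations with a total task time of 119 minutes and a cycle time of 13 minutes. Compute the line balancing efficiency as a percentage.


Formula: Efficiency = Sum of Task Times / (N_stations * CT) * 100
Total station capacity = 10 stations * 13 min = 130 min
Efficiency = 119 / 130 * 100 = 91.5%

91.5%


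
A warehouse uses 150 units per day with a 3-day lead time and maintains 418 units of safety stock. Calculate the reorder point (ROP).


Formula: ROP = (Daily Demand * Lead Time) + Safety Stock
Demand during lead time = 150 * 3 = 450 units
ROP = 450 + 418 = 868 units

868 units


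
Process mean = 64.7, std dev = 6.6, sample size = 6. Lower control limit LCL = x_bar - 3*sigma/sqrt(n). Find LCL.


LCL = 64.7 - 3 * 6.6 / sqrt(6)

56.62


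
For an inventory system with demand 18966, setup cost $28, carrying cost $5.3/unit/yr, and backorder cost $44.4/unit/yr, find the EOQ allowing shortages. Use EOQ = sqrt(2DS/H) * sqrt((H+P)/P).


Formula: EOQ* = sqrt(2DS/H) * sqrt((H+P)/P)
Base EOQ = sqrt(2*18966*28/5.3) = 447.66 units
Correction = sqrt((5.3+44.4)/44.4) = 1.058
EOQ* = 447.66 * 1.058 = 473.6 units

473.6 units


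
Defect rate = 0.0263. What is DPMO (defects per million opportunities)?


DPMO = defect_rate * 1000000 = 0.0263 * 1000000

26300


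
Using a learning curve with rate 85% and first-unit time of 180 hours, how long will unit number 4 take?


Formula: T_n = T_1 * (learning_rate)^(log2(n)) where learning_rate = rate/100
Doublings = log2(4) = 2
T_n = 180 * 0.85^2
T_n = 180 * 0.7225 = 130.1 hours

130.1 hours


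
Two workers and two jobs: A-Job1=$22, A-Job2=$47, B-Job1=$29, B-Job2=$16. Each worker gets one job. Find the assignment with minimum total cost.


Option 1: A->1 + B->2 = $22 + $16 = $38
Option 2: A->2 + B->1 = $47 + $29 = $76
Min cost = min($38, $76) = $38

$38


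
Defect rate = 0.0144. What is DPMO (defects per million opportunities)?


DPMO = defect_rate * 1000000 = 0.0144 * 1000000

14400


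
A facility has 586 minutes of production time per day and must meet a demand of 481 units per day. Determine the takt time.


Formula: Takt Time = Available Production Time / Customer Demand
Takt = 586 min/day / 481 units/day
Takt = 1.22 min/unit

1.22 min/unit


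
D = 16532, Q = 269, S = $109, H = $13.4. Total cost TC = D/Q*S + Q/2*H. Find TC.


TC = 16532/269 * 109 + 269/2 * 13.4

$8501.14


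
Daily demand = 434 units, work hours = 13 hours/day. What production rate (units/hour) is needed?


Formula: Production Rate = Daily Demand / Available Hours
Rate = 434 units/day / 13 hours/day
Rate = 33.4 units/hour

33.4 units/hour


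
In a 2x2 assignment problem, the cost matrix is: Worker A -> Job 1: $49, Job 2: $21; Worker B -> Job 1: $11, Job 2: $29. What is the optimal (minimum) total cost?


Option 1: A->1 + B->2 = $49 + $29 = $78
Option 2: A->2 + B->1 = $21 + $11 = $32
Min cost = min($78, $32) = $32

$32


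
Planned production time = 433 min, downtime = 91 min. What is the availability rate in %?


Formula: Availability = (Planned Time - Downtime) / Planned Time * 100
Uptime = 433 - 91 = 342 min
Availability = 342 / 433 * 100 = 79.0%

79.0%


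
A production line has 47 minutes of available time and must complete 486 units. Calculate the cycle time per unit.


Formula: CT = Available Time / Number of Units
CT = 47 min / 486 units
CT = 0.1 min/unit

0.1 min/unit


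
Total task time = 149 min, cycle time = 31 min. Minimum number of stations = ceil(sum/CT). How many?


Formula: N_min = ceil(Sum of Task Times / Cycle Time)
N_min = ceil(149 min / 31 min) = ceil(4.8065)
N_min = 5 stations

5


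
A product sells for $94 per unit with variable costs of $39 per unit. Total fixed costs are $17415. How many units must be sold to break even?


Formula: BEQ = Fixed Costs / (Price - Variable Cost)
Contribution margin = $94 - $39 = $55/unit
BEQ = ceil($17415 / $55/unit) = ceil(316.64) = 317 units

317 units


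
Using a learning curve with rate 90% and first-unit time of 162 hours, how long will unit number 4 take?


Formula: T_n = T_1 * (learning_rate)^(log2(n)) where learning_rate = rate/100
Doublings = log2(4) = 2
T_n = 162 * 0.9^2
T_n = 162 * 0.81 = 131.2 hours

131.2 hours


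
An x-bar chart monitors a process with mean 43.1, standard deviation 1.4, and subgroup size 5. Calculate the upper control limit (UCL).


UCL = 43.1 + 3 * 1.4 / sqrt(5)

44.98


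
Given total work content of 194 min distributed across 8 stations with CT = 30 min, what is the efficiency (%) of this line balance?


Formula: Efficiency = Sum of Task Times / (N_stations * CT) * 100
Total station capacity = 8 stations * 30 min = 240 min
Efficiency = 194 / 240 * 100 = 80.8%

80.8%


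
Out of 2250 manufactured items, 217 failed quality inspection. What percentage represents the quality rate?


Formula: Quality Rate = Good Pieces / Total Pieces * 100
Good pieces = 2250 - 217 = 2033
QR = 2033 / 2250 * 100 = 90.4%

90.4%


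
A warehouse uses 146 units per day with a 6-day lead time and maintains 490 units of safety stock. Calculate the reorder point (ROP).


Formula: ROP = (Daily Demand * Lead Time) + Safety Stock
Demand during lead time = 146 * 6 = 876 units
ROP = 876 + 490 = 1366 units

1366 units


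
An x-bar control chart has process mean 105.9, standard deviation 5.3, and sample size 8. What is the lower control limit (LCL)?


LCL = 105.9 - 3 * 5.3 / sqrt(8)

100.28


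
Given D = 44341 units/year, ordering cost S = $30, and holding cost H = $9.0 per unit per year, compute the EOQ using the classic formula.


Formula: EOQ = sqrt(2 * D * S / H)
Numerator: 2 * 44341 * 30 = 2660460
2DS/H = 2660460 / 9.0 = 295606.7
EOQ = sqrt(295606.7) = 543.7 units

543.7 units


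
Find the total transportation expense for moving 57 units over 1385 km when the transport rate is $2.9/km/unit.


TC = dist * cost * units = 1385 * 2.9 * 57 = $228940.50

$228940.50


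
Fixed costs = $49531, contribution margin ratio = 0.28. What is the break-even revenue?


Formula: BER = Fixed Costs / Contribution Margin Ratio
BER = $49531 / 0.28
BER = $176896.43 (to the nearest cent)

$176896.43


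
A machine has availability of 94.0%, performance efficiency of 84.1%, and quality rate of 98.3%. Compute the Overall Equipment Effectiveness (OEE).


Formula: OEE = Availability * Performance * Quality / 10000
A * P = 94.0% * 84.1% / 100 = 79.05%
OEE = 79.05% * 98.3% / 100 = 77.7%

77.7%


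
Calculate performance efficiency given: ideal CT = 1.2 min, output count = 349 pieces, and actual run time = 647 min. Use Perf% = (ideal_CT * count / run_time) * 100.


Formula: Performance = (Ideal CT * Total Count) / Run Time * 100
Ideal output time = 1.2 * 349 = 418.8 min
Performance = 418.8 / 647 * 100 = 64.7%

64.7%


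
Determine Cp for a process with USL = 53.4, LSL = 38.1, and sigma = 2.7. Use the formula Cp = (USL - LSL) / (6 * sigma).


Cp = (53.4 - 38.1) / (6 * 2.7)

0.94


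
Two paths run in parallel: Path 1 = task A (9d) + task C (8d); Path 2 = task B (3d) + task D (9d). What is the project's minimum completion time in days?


Path 1 = 9 + 8 = 17 days
Path 2 = 3 + 9 = 12 days
Duration = max(17, 12) = 17 days

17 days


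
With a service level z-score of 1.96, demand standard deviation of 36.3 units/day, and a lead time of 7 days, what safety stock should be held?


Formula: SS = z * sigma_d * sqrt(LT)
sqrt(LT) = sqrt(7) = 2.6458
SS = 1.96 * 36.3 * 2.6458
SS = 188.2 units

188.2 units


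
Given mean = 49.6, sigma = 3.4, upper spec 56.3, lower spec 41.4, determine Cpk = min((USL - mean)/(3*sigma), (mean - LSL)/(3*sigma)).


Cpu = (56.3 - 49.6) / (3 * 3.4) = 0.66
Cpl = (49.6 - 41.4) / (3 * 3.4) = 0.8
Cpk = min(0.66, 0.8) = 0.66

0.66


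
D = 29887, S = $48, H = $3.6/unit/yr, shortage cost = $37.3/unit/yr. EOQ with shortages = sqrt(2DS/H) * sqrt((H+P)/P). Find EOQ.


Formula: EOQ* = sqrt(2DS/H) * sqrt((H+P)/P)
Base EOQ = sqrt(2*29887*48/3.6) = 892.74 units
Correction = sqrt((3.6+37.3)/37.3) = 1.04715
EOQ* = 892.74 * 1.04715 = 934.8 units

934.8 units


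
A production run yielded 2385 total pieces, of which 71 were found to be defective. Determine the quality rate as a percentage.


Formula: Quality Rate = Good Pieces / Total Pieces * 100
Good pieces = 2385 - 71 = 2314
QR = 2314 / 2385 * 100 = 97.0%

97.0%


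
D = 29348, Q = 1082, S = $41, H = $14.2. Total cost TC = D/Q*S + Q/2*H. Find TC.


TC = 29348/1082 * 41 + 1082/2 * 14.2

$8794.28


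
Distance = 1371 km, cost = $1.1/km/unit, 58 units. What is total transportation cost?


TC = dist * cost * units = 1371 * 1.1 * 58 = $87469.80

$87469.80


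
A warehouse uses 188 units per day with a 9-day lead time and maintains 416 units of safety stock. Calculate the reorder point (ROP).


Formula: ROP = (Daily Demand * Lead Time) + Safety Stock
Demand during lead time = 188 * 9 = 1692 units
ROP = 1692 + 416 = 2108 units

2108 units


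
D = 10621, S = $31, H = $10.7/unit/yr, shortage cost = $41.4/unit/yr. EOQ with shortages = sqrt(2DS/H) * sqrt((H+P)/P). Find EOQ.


Formula: EOQ* = sqrt(2DS/H) * sqrt((H+P)/P)
Base EOQ = sqrt(2*10621*31/10.7) = 248.08 units
Correction = sqrt((10.7+41.4)/41.4) = 1.12181
EOQ* = 248.08 * 1.12181 = 278.3 units

278.3 units


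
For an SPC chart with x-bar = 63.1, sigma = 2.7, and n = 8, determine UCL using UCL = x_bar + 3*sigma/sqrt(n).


UCL = 63.1 + 3 * 2.7 / sqrt(8)

65.96


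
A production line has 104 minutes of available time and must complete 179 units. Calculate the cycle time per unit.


Formula: CT = Available Time / Number of Units
CT = 104 min / 179 units
CT = 0.58 min/unit

0.58 min/unit


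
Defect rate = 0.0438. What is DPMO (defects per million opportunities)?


DPMO = defect_rate * 1000000 = 0.0438 * 1000000

43800


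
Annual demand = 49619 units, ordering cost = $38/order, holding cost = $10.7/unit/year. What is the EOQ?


Formula: EOQ = sqrt(2 * D * S / H)
Numerator: 2 * 49619 * 38 = 3771044
2DS/H = 3771044 / 10.7 = 352434.0
EOQ = sqrt(352434.0) = 593.7 units

593.7 units


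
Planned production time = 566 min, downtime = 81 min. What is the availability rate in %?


Formula: Availability = (Planned Time - Downtime) / Planned Time * 100
Uptime = 566 - 81 = 485 min
Availability = 485 / 566 * 100 = 85.7%

85.7%


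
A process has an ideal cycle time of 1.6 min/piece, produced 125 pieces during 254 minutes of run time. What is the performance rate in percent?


Formula: Performance = (Ideal CT * Total Count) / Run Time * 100
Ideal output time = 1.6 * 125 = 200.0 min
Performance = 200.0 / 254 * 100 = 78.7%

78.7%


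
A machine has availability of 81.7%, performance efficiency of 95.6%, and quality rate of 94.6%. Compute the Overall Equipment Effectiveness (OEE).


Formula: OEE = Availability * Performance * Quality / 10000
A * P = 81.7% * 95.6% / 100 = 78.11%
OEE = 78.11% * 94.6% / 100 = 73.9%

73.9%


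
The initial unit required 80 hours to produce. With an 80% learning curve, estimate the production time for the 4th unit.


Formula: T_n = T_1 * (learning_rate)^(log2(n)) where learning_rate = rate/100
Doublings = log2(4) = 2
T_n = 80 * 0.8^2
T_n = 80 * 0.64 = 51.2 hours

51.2 hours


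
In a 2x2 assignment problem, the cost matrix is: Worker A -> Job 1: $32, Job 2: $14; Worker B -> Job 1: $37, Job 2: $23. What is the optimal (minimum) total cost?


Option 1: A->1 + B->2 = $32 + $23 = $55
Option 2: A->2 + B->1 = $14 + $37 = $51
Min cost = min($55, $51) = $51

$51


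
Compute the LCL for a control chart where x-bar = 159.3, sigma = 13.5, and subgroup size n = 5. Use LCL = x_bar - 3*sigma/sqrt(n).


LCL = 159.3 - 3 * 13.5 / sqrt(5)

141.19


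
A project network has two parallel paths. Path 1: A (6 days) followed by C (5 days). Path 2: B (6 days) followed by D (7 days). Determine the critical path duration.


Path 1 = 6 + 5 = 11 days
Path 2 = 6 + 7 = 13 days
Duration = max(11, 13) = 13 days

13 days


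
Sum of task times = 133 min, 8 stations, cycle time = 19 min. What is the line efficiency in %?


Formula: Efficiency = Sum of Task Times / (N_stations * CT) * 100
Total station capacity = 8 stations * 19 min = 152 min
Efficiency = 133 / 152 * 100 = 87.5%

87.5%


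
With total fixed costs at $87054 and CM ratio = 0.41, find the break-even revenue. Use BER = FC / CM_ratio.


Formula: BER = Fixed Costs / Contribution Margin Ratio
BER = $87054 / 0.41
BER = $212326.83 (to the nearest cent)

$212326.83


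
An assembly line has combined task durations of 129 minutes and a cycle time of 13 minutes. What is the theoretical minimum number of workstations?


Formula: N_min = ceil(Sum of Task Times / Cycle Time)
N_min = ceil(129 min / 13 min) = ceil(9.9231)
N_min = 10 stations

10


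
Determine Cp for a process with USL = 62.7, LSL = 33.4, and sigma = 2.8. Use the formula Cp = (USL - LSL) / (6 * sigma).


Cp = (62.7 - 33.4) / (6 * 2.8)

1.74


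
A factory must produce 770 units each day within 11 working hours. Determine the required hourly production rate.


Formula: Production Rate = Daily Demand / Available Hours
Rate = 770 units/day / 11 hours/day
Rate = 70.0 units/hour

70.0 units/hour


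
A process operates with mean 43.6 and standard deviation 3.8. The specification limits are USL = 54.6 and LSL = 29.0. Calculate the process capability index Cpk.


Cpu = (54.6 - 43.6) / (3 * 3.8) = 0.96
Cpl = (43.6 - 29.0) / (3 * 3.8) = 1.28
Cpk = min(0.96, 1.28) = 0.96

0.96


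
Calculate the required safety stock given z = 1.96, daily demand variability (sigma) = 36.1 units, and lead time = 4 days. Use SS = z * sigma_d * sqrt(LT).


Formula: SS = z * sigma_d * sqrt(LT)
sqrt(LT) = sqrt(4) = 2.0
SS = 1.96 * 36.1 * 2.0
SS = 141.5 units

141.5 units


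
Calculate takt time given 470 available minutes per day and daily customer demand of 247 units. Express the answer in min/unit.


Formula: Takt Time = Available Production Time / Customer Demand
Takt = 470 min/day / 247 units/day
Takt = 1.9 min/unit

1.9 min/unit


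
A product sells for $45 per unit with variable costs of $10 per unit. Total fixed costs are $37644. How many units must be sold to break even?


Formula: BEQ = Fixed Costs / (Price - Variable Cost)
Contribution margin = $45 - $10 = $35/unit
BEQ = ceil($37644 / $35/unit) = ceil(1075.54) = 1076 units

1076 units


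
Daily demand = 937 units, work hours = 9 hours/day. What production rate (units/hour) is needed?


Formula: Production Rate = Daily Demand / Available Hours
Rate = 937 units/day / 9 hours/day
Rate = 104.1 units/hour

104.1 units/hour


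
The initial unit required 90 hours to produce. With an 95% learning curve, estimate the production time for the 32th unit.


Formula: T_n = T_1 * (learning_rate)^(log2(n)) where learning_rate = rate/100
Doublings = log2(32) = 5
T_n = 90 * 0.95^5
T_n = 90 * 0.7738 = 69.6 hours

69.6 hours


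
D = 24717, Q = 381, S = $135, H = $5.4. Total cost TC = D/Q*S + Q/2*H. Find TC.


TC = 24717/381 * 135 + 381/2 * 5.4

$9786.69


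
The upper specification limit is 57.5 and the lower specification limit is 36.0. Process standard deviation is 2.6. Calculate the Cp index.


Cp = (57.5 - 36.0) / (6 * 2.6)

1.38


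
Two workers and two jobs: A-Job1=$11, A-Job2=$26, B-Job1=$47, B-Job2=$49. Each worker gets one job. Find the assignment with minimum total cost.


Option 1: A->1 + B->2 = $11 + $49 = $60
Option 2: A->2 + B->1 = $26 + $47 = $73
Min cost = min($60, $73) = $60

$60


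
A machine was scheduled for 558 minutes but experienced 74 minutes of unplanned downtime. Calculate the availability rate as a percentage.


Formula: Availability = (Planned Time - Downtime) / Planned Time * 100
Uptime = 558 - 74 = 484 min
Availability = 484 / 558 * 100 = 86.7%

86.7%


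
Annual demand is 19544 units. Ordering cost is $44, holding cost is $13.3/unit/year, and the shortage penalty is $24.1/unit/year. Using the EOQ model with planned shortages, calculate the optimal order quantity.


Formula: EOQ* = sqrt(2DS/H) * sqrt((H+P)/P)
Base EOQ = sqrt(2*19544*44/13.3) = 359.6 units
Correction = sqrt((13.3+24.1)/24.1) = 1.24574
EOQ* = 359.6 * 1.24574 = 448.0 units

448.0 units


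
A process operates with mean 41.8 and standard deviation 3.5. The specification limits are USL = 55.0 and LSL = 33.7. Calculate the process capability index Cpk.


Cpu = (55.0 - 41.8) / (3 * 3.5) = 1.26
Cpl = (41.8 - 33.7) / (3 * 3.5) = 0.77
Cpk = min(1.26, 0.77) = 0.77

0.77


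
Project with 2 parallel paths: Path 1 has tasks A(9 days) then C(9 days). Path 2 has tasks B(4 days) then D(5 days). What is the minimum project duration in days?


Path 1 = 9 + 9 = 18 days
Path 2 = 4 + 5 = 9 days
Duration = max(18, 9) = 18 days

18 days


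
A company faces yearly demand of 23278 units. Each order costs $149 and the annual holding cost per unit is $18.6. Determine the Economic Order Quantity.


Formula: EOQ = sqrt(2 * D * S / H)
Numerator: 2 * 23278 * 149 = 6936844
2DS/H = 6936844 / 18.6 = 372948.6
EOQ = sqrt(372948.6) = 610.7 units

610.7 units


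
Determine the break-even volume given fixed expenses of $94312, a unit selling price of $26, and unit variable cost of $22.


Formula: BEQ = Fixed Costs / (Price - Variable Cost)
Contribution margin = $26 - $22 = $4/unit
BEQ = ceil($94312 / $4/unit) = ceil(23578.0) = 23578 units

23578 units


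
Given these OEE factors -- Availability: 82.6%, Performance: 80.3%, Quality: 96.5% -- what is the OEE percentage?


Formula: OEE = Availability * Performance * Quality / 10000
A * P = 82.6% * 80.3% / 100 = 66.33%
OEE = 66.33% * 96.5% / 100 = 64.0%

64.0%


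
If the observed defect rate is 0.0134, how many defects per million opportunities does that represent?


DPMO = defect_rate * 1000000 = 0.0134 * 1000000

13400


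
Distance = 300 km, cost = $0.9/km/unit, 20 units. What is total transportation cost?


TC = dist * cost * units = 300 * 0.9 * 20 = $5400.00

$5400.00


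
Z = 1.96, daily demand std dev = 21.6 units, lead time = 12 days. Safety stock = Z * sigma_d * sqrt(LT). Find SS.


Formula: SS = z * sigma_d * sqrt(LT)
sqrt(LT) = sqrt(12) = 3.4641
SS = 1.96 * 21.6 * 3.4641
SS = 146.7 units

146.7 units


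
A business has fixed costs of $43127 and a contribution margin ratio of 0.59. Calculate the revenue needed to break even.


Formula: BER = Fixed Costs / Contribution Margin Ratio
BER = $43127 / 0.59
BER = $73096.61 (to the nearest cent)

$73096.61


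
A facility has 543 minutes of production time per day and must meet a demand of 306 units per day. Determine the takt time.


Formula: Takt Time = Available Production Time / Customer Demand
Takt = 543 min/day / 306 units/day
Takt = 1.77 min/unit

1.77 min/unit


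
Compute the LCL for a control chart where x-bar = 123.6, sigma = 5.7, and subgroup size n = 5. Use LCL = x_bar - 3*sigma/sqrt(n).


LCL = 123.6 - 3 * 5.7 / sqrt(5)

115.95


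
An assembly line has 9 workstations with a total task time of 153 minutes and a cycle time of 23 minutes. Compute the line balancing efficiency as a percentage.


Formula: Efficiency = Sum of Task Times / (N_stations * CT) * 100
Total station capacity = 9 stations * 23 min = 207 min
Efficiency = 153 / 207 * 100 = 73.9%

73.9%


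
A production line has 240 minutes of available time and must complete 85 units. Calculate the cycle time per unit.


Formula: CT = Available Time / Number of Units
CT = 240 min / 85 units
CT = 2.82 min/unit

2.82 min/unit


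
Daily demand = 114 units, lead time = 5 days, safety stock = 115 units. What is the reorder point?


Formula: ROP = (Daily Demand * Lead Time) + Safety Stock
Demand during lead time = 114 * 5 = 570 units
ROP = 570 + 115 = 685 units

685 units


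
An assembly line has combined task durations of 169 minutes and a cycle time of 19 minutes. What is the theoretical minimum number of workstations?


Formula: N_min = ceil(Sum of Task Times / Cycle Time)
N_min = ceil(169 min / 19 min) = ceil(8.8947)
N_min = 9 stations

9


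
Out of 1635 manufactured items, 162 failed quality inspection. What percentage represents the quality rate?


Formula: Quality Rate = Good Pieces / Total Pieces * 100
Good pieces = 1635 - 162 = 1473
QR = 1473 / 1635 * 100 = 90.1%

90.1%


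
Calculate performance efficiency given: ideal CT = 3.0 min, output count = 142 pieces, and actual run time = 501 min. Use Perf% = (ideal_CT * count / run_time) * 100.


Formula: Performance = (Ideal CT * Total Count) / Run Time * 100
Ideal output time = 3.0 * 142 = 426.0 min
Performance = 426.0 / 501 * 100 = 85.0%

85.0%


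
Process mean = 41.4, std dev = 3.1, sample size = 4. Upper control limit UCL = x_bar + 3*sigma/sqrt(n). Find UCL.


UCL = 41.4 + 3 * 3.1 / sqrt(4)

46.05


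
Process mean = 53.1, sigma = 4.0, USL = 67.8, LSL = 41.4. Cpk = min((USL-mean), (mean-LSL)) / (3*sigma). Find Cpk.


Cpu = (67.8 - 53.1) / (3 * 4.0) = 1.23
Cpl = (53.1 - 41.4) / (3 * 4.0) = 0.98
Cpk = min(1.23, 0.98) = 0.98

0.98


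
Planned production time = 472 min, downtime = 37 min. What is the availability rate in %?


Formula: Availability = (Planned Time - Downtime) / Planned Time * 100
Uptime = 472 - 37 = 435 min
Availability = 435 / 472 * 100 = 92.2%

92.2%


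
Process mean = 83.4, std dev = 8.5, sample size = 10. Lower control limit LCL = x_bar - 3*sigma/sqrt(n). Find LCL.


LCL = 83.4 - 3 * 8.5 / sqrt(10)

75.34


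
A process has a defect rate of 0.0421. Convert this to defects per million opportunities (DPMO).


DPMO = defect_rate * 1000000 = 0.0421 * 1000000

42100


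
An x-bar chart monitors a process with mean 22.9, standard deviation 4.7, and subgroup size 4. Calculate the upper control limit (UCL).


UCL = 22.9 + 3 * 4.7 / sqrt(4)

29.95


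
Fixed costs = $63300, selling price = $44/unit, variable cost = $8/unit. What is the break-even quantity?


Formula: BEQ = Fixed Costs / (Price - Variable Cost)
Contribution margin = $44 - $8 = $36/unit
BEQ = ceil($63300 / $36/unit) = ceil(1758.33) = 1759 units

1759 units


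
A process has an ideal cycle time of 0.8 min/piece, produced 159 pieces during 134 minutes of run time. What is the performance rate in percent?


Formula: Performance = (Ideal CT * Total Count) / Run Time * 100
Ideal output time = 0.8 * 159 = 127.2 min
Performance = 127.2 / 134 * 100 = 94.9%

94.9%


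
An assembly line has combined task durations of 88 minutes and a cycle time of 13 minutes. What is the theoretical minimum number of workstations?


Formula: N_min = ceil(Sum of Task Times / Cycle Time)
N_min = ceil(88 min / 13 min) = ceil(6.7692)
N_min = 7 stations

7


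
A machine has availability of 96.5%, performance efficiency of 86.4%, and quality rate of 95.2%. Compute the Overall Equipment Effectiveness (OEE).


Formula: OEE = Availability * Performance * Quality / 10000
A * P = 96.5% * 86.4% / 100 = 83.38%
OEE = 83.38% * 95.2% / 100 = 79.4%

79.4%


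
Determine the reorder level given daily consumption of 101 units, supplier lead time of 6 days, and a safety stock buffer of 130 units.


Formula: ROP = (Daily Demand * Lead Time) + Safety Stock
Demand during lead time = 101 * 6 = 606 units
ROP = 606 + 130 = 736 units

736 units


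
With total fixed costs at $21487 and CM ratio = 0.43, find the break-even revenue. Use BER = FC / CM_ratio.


Formula: BER = Fixed Costs / Contribution Margin Ratio
BER = $21487 / 0.43
BER = $49969.77 (to the nearest cent)

$49969.77


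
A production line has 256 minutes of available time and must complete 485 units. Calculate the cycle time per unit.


Formula: CT = Available Time / Number of Units
CT = 256 min / 485 units
CT = 0.53 min/unit

0.53 min/unit
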